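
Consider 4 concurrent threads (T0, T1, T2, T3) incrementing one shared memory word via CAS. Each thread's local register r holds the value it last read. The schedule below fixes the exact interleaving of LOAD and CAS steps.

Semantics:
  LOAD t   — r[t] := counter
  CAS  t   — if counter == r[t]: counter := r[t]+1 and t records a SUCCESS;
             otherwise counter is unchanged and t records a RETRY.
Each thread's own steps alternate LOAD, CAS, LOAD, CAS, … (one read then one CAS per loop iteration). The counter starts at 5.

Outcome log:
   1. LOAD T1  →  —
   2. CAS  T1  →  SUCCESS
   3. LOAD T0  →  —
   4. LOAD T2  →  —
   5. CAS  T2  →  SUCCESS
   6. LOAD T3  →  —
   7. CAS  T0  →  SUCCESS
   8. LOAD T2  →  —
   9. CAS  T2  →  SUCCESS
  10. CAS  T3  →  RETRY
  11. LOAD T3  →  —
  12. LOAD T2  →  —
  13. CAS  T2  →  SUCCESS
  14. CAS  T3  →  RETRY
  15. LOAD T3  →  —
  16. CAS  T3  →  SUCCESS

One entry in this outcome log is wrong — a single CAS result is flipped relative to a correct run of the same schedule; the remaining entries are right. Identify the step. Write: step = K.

Reference trace:
[1] T1.load  rd  (counter 5, T1.r 5)
[2] T1.cas  hit  (counter 6, T1.r 5)
[3] T0.load  rd  (counter 6, T0.r 6)
[4] T2.load  rd  (counter 6, T2.r 6)
[5] T2.cas  hit  (counter 7, T2.r 6)
[6] T3.load  rd  (counter 7, T3.r 7)
[7] T0.cas  miss  (counter 7, T0.r 6)
[8] T2.load  rd  (counter 7, T2.r 7)
[9] T2.cas  hit  (counter 8, T2.r 7)
[10] T3.cas  miss  (counter 8, T3.r 7)
[11] T3.load  rd  (counter 8, T3.r 8)
[12] T2.load  rd  (counter 8, T2.r 8)
[13] T2.cas  hit  (counter 9, T2.r 8)
[14] T3.cas  miss  (counter 9, T3.r 8)
[15] T3.load  rd  (counter 9, T3.r 9)
[16] T3.cas  hit  (counter 10, T3.r 9)
Flip is step 7.

step = 7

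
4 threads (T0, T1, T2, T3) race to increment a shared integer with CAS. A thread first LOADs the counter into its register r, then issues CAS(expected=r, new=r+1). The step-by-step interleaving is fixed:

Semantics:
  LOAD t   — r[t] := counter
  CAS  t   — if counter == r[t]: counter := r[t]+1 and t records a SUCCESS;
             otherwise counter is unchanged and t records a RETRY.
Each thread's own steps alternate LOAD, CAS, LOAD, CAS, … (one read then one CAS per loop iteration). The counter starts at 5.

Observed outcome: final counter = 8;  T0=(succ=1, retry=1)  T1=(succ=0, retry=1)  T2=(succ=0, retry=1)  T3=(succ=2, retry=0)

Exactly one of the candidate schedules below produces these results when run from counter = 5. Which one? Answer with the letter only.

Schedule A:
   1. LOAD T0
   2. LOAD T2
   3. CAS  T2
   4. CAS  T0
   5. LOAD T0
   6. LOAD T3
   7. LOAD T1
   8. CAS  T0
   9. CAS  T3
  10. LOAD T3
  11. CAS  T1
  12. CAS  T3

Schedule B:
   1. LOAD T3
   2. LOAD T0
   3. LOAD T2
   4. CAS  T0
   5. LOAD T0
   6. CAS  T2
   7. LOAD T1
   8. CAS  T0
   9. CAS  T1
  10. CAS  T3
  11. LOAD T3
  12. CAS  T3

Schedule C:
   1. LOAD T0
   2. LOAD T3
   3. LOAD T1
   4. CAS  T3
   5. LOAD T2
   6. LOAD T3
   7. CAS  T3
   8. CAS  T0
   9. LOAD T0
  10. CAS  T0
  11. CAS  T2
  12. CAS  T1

Simulating candidate C:
1. LOAD T0 → mem=5 r[T0]=5 [LOAD]
2. LOAD T3 → mem=5 r[T3]=5 [LOAD]
3. LOAD T1 → mem=5 r[T1]=5 [LOAD]
4. CAS T3 → mem=6 r[T3]=5 [OK]
5. LOAD T2 → mem=6 r[T2]=6 [LOAD]
6. LOAD T3 → mem=6 r[T3]=6 [LOAD]
7. CAS T3 → mem=7 r[T3]=6 [OK]
8. CAS T0 → mem=7 r[T0]=5 [RETRY]
9. LOAD T0 → mem=7 r[T0]=7 [LOAD]
10. CAS T0 → mem=8 r[T0]=7 [OK]
11. CAS T2 → mem=8 r[T2]=6 [RETRY]
12. CAS T1 → mem=8 r[T1]=5 [RETRY]

C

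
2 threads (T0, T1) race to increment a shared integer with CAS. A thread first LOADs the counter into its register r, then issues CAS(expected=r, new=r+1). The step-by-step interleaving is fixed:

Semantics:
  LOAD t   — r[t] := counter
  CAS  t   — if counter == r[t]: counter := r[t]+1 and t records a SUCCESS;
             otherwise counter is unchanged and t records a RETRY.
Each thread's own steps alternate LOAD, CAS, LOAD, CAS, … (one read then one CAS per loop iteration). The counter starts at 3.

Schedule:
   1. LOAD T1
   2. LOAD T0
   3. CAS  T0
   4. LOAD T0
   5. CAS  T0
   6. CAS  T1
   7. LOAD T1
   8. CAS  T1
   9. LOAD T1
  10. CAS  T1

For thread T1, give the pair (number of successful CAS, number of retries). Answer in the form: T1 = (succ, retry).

[1] T1.load  rd  (counter 3, T1.r 3)
[2] T0.load  rd  (counter 3, T0.r 3)
[3] T0.cas  hit  (counter 4, T0.r 3)
[4] T0.load  rd  (counter 4, T0.r 4)
[5] T0.cas  hit  (counter 5, T0.r 4)
[6] T1.cas  miss  (counter 5, T1.r 3)
[7] T1.load  rd  (counter 5, T1.r 5)
[8] T1.cas  hit  (counter 6, T1.r 5)
[9] T1.load  rd  (counter 6, T1.r 6)
[10] T1.cas  hit  (counter 7, T1.r 6)

T1 = (2, 1)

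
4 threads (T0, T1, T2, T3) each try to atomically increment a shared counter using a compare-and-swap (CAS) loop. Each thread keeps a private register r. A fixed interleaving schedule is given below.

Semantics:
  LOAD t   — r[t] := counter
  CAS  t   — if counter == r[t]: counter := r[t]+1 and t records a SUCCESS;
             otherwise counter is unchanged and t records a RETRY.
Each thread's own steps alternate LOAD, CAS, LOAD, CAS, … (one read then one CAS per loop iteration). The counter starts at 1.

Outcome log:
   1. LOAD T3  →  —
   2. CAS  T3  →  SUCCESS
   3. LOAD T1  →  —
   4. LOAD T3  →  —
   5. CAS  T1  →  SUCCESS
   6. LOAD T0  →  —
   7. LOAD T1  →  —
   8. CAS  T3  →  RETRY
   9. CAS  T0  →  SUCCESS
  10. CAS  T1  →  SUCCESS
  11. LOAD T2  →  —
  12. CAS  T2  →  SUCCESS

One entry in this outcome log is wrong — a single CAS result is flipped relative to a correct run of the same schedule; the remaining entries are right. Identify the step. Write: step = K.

step = 10

Reference trace:
   1) LOAD T3:  M=1  r_T3=1
   2) CAS  T3:  M=2  r_T3=1 ✓
   3) LOAD T1:  M=2  r_T1=2
   4) LOAD T3:  M=2  r_T3=2
   5) CAS  T1:  M=3  r_T1=2 ✓
   6) LOAD T0:  M=3  r_T0=3
   7) LOAD T1:  M=3  r_T1=3
   8) CAS  T3:  M=3  r_T3=2 ✗
   9) CAS  T0:  M=4  r_T0=3 ✓
  10) CAS  T1:  M=4  r_T1=3 ✗
  11) LOAD T2:  M=4  r_T2=4
  12) CAS  T2:  M=5  r_T2=4 ✓
Mismatch at 10.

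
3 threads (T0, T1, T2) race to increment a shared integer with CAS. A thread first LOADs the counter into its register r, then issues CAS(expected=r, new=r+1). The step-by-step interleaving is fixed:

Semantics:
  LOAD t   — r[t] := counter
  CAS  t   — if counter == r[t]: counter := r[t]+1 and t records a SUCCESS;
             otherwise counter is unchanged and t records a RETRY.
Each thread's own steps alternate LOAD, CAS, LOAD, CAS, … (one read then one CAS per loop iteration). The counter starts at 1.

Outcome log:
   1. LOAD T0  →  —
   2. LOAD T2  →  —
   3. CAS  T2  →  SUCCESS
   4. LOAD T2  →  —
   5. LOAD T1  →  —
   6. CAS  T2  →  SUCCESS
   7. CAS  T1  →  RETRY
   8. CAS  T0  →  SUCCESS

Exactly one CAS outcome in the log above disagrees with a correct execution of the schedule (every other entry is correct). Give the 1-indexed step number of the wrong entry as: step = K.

step = 8

Re-executing:
[1] T0.load  rd  (counter 1, T0.r 1)
[2] T2.load  rd  (counter 1, T2.r 1)
[3] T2.cas  hit  (counter 2, T2.r 1)
[4] T2.load  rd  (counter 2, T2.r 2)
[5] T1.load  rd  (counter 2, T1.r 2)
[6] T2.cas  hit  (counter 3, T2.r 2)
[7] T1.cas  miss  (counter 3, T1.r 2)
[8] T0.cas  miss  (counter 3, T0.r 1)
Mismatch at 8.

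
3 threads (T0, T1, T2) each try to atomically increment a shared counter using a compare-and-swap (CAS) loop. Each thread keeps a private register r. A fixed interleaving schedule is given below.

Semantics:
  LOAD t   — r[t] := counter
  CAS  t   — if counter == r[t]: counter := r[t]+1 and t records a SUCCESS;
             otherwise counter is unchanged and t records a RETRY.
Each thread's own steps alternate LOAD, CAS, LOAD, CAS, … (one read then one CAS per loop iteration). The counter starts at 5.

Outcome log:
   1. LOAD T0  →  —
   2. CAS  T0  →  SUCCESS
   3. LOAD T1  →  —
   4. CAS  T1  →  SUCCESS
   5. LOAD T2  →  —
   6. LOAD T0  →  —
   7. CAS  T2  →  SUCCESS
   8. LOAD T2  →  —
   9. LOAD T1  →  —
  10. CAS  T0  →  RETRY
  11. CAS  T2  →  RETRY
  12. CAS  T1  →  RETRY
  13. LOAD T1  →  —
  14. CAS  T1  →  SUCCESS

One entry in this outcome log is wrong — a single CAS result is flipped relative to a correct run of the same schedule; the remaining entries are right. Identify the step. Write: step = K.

step = 11

Reference trace:
step 1: T0 LOAD ⇒ load; ctr=5 reg=5
step 2: T0 CAS ⇒ ok; ctr=6 reg=5
step 3: T1 LOAD ⇒ load; ctr=6 reg=6
step 4: T1 CAS ⇒ ok; ctr=7 reg=6
step 5: T2 LOAD ⇒ load; ctr=7 reg=7
step 6: T0 LOAD ⇒ load; ctr=7 reg=7
step 7: T2 CAS ⇒ ok; ctr=8 reg=7
step 8: T2 LOAD ⇒ load; ctr=8 reg=8
step 9: T1 LOAD ⇒ load; ctr=8 reg=8
step 10: T0 CAS ⇒ retry; ctr=8 reg=7
step 11: T2 CAS ⇒ ok; ctr=9 reg=8
step 12: T1 CAS ⇒ retry; ctr=9 reg=8
step 13: T1 LOAD ⇒ load; ctr=9 reg=9
step 14: T1 CAS ⇒ ok; ctr=10 reg=9
Log disagrees first at step 11.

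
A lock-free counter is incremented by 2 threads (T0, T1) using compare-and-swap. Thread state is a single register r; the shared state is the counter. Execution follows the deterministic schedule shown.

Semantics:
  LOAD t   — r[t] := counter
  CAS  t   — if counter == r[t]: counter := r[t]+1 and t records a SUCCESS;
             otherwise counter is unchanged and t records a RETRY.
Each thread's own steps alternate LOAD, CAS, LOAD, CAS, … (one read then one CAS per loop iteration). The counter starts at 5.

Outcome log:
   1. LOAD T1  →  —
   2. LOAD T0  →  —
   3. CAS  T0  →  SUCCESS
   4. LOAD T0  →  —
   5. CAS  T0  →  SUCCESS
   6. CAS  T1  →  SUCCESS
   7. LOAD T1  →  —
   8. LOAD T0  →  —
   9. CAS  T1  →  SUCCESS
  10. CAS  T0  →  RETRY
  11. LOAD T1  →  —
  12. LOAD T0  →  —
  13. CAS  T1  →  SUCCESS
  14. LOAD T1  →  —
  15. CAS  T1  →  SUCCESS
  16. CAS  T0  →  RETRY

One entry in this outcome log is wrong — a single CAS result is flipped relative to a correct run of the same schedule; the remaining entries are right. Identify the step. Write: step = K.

Correct run:
step 1: T1 LOAD ⇒ load; ctr=5 reg=5
step 2: T0 LOAD ⇒ load; ctr=5 reg=5
step 3: T0 CAS ⇒ ok; ctr=6 reg=5
step 4: T0 LOAD ⇒ load; ctr=6 reg=6
step 5: T0 CAS ⇒ ok; ctr=7 reg=6
step 6: T1 CAS ⇒ retry; ctr=7 reg=5
step 7: T1 LOAD ⇒ load; ctr=7 reg=7
step 8: T0 LOAD ⇒ load; ctr=7 reg=7
step 9: T1 CAS ⇒ ok; ctr=8 reg=7
step 10: T0 CAS ⇒ retry; ctr=8 reg=7
step 11: T1 LOAD ⇒ load; ctr=8 reg=8
step 12: T0 LOAD ⇒ load; ctr=8 reg=8
step 13: T1 CAS ⇒ ok; ctr=9 reg=8
step 14: T1 LOAD ⇒ load; ctr=9 reg=9
step 15: T1 CAS ⇒ ok; ctr=10 reg=9
step 16: T0 CAS ⇒ retry; ctr=10 reg=8
Log disagrees first at step 6.

step = 6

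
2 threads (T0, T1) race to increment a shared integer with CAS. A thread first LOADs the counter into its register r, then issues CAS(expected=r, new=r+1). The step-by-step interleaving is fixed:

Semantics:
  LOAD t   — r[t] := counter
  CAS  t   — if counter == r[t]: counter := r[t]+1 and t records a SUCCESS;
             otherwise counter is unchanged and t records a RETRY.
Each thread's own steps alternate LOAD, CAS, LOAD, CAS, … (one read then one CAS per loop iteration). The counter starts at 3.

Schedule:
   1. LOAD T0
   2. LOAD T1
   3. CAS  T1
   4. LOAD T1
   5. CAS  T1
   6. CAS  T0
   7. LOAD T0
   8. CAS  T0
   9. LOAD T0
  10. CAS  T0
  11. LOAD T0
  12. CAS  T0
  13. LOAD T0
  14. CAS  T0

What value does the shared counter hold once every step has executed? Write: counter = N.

#1 T0 reads 3
#2 T1 reads 3
#3 T1 CAS(3→4) writes; counter now 4
#4 T1 reads 4
#5 T1 CAS(4→5) writes; counter now 5
#6 T0 CAS(3→4) fails; counter now 5
#7 T0 reads 5
#8 T0 CAS(5→6) writes; counter now 6
#9 T0 reads 6
#10 T0 CAS(6→7) writes; counter now 7
#11 T0 reads 7
#12 T0 CAS(7→8) writes; counter now 8
#13 T0 reads 8
#14 T0 CAS(8→9) writes; counter now 9

counter = 9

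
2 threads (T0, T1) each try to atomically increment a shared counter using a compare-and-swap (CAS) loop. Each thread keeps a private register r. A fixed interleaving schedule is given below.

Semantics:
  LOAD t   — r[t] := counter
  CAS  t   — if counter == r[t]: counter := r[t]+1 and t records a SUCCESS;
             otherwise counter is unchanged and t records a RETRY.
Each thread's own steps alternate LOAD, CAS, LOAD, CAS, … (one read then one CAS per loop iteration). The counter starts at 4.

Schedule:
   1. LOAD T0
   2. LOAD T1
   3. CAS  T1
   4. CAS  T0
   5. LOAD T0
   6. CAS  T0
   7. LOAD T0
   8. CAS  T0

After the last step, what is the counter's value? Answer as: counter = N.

counter = 7

[1] T0.load  rd  (counter 4, T0.r 4)
[2] T1.load  rd  (counter 4, T1.r 4)
[3] T1.cas  hit  (counter 5, T1.r 4)
[4] T0.cas  miss  (counter 5, T0.r 4)
[5] T0.load  rd  (counter 5, T0.r 5)
[6] T0.cas  hit  (counter 6, T0.r 5)
[7] T0.load  rd  (counter 6, T0.r 6)
[8] T0.cas  hit  (counter 7, T0.r 6)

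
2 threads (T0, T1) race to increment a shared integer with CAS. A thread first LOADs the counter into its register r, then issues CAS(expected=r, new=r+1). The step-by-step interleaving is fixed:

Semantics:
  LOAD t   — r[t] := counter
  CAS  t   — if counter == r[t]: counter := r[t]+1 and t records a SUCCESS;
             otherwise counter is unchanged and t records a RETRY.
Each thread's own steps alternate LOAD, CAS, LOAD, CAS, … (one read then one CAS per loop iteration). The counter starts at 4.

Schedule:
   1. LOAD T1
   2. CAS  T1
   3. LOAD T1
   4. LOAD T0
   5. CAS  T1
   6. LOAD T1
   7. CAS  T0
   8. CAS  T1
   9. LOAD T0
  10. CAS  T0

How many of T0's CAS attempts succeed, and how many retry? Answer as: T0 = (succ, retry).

T0 = (1, 1)

   1) LOAD T1:  M=4  r_T1=4
   2) CAS  T1:  M=5  r_T1=4 ✓
   3) LOAD T1:  M=5  r_T1=5
   4) LOAD T0:  M=5  r_T0=5
   5) CAS  T1:  M=6  r_T1=5 ✓
   6) LOAD T1:  M=6  r_T1=6
   7) CAS  T0:  M=6  r_T0=5 ✗
   8) CAS  T1:  M=7  r_T1=6 ✓
   9) LOAD T0:  M=7  r_T0=7
  10) CAS  T0:  M=8  r_T0=7 ✓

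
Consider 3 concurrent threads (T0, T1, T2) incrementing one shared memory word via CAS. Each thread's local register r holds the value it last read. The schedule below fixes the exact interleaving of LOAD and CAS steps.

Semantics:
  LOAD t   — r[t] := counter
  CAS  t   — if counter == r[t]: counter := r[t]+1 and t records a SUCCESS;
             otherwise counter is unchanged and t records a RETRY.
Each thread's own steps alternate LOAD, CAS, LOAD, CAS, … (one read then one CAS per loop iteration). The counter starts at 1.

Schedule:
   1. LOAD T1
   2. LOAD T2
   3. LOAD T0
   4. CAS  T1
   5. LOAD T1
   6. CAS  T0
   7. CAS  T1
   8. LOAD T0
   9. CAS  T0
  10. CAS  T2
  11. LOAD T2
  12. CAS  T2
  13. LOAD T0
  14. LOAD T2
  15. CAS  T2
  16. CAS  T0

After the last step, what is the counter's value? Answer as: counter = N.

[1] T1.load  rd  (counter 1, T1.r 1)
[2] T2.load  rd  (counter 1, T2.r 1)
[3] T0.load  rd  (counter 1, T0.r 1)
[4] T1.cas  hit  (counter 2, T1.r 1)
[5] T1.load  rd  (counter 2, T1.r 2)
[6] T0.cas  miss  (counter 2, T0.r 1)
[7] T1.cas  hit  (counter 3, T1.r 2)
[8] T0.load  rd  (counter 3, T0.r 3)
[9] T0.cas  hit  (counter 4, T0.r 3)
[10] T2.cas  miss  (counter 4, T2.r 1)
[11] T2.load  rd  (counter 4, T2.r 4)
[12] T2.cas  hit  (counter 5, T2.r 4)
[13] T0.load  rd  (counter 5, T0.r 5)
[14] T2.load  rd  (counter 5, T2.r 5)
[15] T2.cas  hit  (counter 6, T2.r 5)
[16] T0.cas  miss  (counter 6, T0.r 5)

counter = 6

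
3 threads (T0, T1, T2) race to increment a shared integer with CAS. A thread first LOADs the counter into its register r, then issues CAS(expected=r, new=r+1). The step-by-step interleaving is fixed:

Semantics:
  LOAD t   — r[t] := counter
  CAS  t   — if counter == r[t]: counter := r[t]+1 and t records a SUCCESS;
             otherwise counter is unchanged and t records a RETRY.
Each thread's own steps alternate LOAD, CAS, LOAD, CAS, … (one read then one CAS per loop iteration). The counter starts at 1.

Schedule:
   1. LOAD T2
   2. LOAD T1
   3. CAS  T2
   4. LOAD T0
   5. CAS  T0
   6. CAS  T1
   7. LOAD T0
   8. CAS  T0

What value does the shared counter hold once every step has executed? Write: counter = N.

counter = 4

   1) LOAD T2:  M=1  r_T2=1
   2) LOAD T1:  M=1  r_T1=1
   3) CAS  T2:  M=2  r_T2=1 ✓
   4) LOAD T0:  M=2  r_T0=2
   5) CAS  T0:  M=3  r_T0=2 ✓
   6) CAS  T1:  M=3  r_T1=1 ✗
   7) LOAD T0:  M=3  r_T0=3
   8) CAS  T0:  M=4  r_T0=3 ✓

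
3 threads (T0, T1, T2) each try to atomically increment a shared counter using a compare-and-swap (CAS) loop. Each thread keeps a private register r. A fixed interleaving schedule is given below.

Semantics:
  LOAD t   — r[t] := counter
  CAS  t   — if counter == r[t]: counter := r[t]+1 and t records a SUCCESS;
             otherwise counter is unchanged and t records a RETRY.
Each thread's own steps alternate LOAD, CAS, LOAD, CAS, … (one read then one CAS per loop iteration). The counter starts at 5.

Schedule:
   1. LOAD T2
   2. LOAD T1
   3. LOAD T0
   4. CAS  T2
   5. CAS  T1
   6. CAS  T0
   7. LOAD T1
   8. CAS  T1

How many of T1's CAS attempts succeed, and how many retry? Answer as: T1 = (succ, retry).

[1] T2.load  rd  (counter 5, T2.r 5)
[2] T1.load  rd  (counter 5, T1.r 5)
[3] T0.load  rd  (counter 5, T0.r 5)
[4] T2.cas  hit  (counter 6, T2.r 5)
[5] T1.cas  miss  (counter 6, T1.r 5)
[6] T0.cas  miss  (counter 6, T0.r 5)
[7] T1.load  rd  (counter 6, T1.r 6)
[8] T1.cas  hit  (counter 7, T1.r 6)

T1 = (1, 1)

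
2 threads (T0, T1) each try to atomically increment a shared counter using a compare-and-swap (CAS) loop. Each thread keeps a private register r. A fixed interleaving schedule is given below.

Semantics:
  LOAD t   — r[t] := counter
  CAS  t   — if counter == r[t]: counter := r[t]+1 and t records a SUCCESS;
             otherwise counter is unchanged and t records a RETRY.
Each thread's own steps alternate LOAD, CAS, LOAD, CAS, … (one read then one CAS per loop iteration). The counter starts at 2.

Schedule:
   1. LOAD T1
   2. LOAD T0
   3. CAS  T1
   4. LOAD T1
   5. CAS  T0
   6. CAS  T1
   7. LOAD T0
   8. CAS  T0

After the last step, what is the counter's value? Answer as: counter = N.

T1 LOAD — after: cnt=2, r=2 — load
T0 LOAD — after: cnt=2, r=2 — load
T1 CAS — after: cnt=3, r=2 — ok
T1 LOAD — after: cnt=3, r=3 — load
T0 CAS — after: cnt=3, r=2 — retry
T1 CAS — after: cnt=4, r=3 — ok
T0 LOAD — after: cnt=4, r=4 — load
T0 CAS — after: cnt=5, r=4 — ok

counter = 5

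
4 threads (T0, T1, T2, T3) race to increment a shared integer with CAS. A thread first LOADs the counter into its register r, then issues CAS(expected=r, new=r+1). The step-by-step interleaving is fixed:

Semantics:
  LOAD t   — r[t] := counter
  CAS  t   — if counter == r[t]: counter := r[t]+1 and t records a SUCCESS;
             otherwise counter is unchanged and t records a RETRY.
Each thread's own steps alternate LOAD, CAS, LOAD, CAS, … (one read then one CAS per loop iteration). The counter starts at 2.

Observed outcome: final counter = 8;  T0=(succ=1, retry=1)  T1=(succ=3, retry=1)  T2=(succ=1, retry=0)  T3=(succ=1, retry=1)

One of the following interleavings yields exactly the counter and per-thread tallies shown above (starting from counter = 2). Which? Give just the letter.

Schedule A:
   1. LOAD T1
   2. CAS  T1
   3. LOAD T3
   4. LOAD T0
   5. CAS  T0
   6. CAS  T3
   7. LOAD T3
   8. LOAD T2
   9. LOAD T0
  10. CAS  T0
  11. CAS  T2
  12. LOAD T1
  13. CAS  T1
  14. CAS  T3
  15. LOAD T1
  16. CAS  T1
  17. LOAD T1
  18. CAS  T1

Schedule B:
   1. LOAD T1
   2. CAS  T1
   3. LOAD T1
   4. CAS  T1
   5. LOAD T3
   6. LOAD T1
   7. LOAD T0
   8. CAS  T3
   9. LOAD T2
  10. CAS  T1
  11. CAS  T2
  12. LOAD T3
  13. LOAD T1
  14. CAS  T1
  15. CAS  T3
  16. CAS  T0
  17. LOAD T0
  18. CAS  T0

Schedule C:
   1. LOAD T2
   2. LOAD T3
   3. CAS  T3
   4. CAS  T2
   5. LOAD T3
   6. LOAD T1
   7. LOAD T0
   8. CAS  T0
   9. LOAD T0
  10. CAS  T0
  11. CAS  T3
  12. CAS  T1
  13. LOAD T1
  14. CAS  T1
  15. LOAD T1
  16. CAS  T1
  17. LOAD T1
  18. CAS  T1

B

Run B:
1. LOAD T1 → mem=2 r[T1]=2 [LOAD]
2. CAS T1 → mem=3 r[T1]=2 [OK]
3. LOAD T1 → mem=3 r[T1]=3 [LOAD]
4. CAS T1 → mem=4 r[T1]=3 [OK]
5. LOAD T3 → mem=4 r[T3]=4 [LOAD]
6. LOAD T1 → mem=4 r[T1]=4 [LOAD]
7. LOAD T0 → mem=4 r[T0]=4 [LOAD]
8. CAS T3 → mem=5 r[T3]=4 [OK]
9. LOAD T2 → mem=5 r[T2]=5 [LOAD]
10. CAS T1 → mem=5 r[T1]=4 [RETRY]
11. CAS T2 → mem=6 r[T2]=5 [OK]
12. LOAD T3 → mem=6 r[T3]=6 [LOAD]
13. LOAD T1 → mem=6 r[T1]=6 [LOAD]
14. CAS T1 → mem=7 r[T1]=6 [OK]
15. CAS T3 → mem=7 r[T3]=6 [RETRY]
16. CAS T0 → mem=7 r[T0]=4 [RETRY]
17. LOAD T0 → mem=7 r[T0]=7 [LOAD]
18. CAS T0 → mem=8 r[T0]=7 [OK]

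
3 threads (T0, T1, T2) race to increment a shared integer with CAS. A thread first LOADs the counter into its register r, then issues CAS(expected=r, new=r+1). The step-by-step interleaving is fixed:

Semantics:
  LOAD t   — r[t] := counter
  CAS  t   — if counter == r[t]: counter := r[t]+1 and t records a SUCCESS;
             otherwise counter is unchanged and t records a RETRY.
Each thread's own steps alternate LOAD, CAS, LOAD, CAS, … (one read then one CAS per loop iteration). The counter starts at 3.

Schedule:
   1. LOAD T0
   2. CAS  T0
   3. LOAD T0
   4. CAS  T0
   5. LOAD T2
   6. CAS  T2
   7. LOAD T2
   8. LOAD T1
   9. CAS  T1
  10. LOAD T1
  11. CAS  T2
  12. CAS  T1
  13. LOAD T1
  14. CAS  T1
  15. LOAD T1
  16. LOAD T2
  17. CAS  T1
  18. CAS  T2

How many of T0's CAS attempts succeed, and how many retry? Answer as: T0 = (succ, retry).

1. LOAD T0 → mem=3 r[T0]=3 [LOAD]
2. CAS T0 → mem=4 r[T0]=3 [OK]
3. LOAD T0 → mem=4 r[T0]=4 [LOAD]
4. CAS T0 → mem=5 r[T0]=4 [OK]
5. LOAD T2 → mem=5 r[T2]=5 [LOAD]
6. CAS T2 → mem=6 r[T2]=5 [OK]
7. LOAD T2 → mem=6 r[T2]=6 [LOAD]
8. LOAD T1 → mem=6 r[T1]=6 [LOAD]
9. CAS T1 → mem=7 r[T1]=6 [OK]
10. LOAD T1 → mem=7 r[T1]=7 [LOAD]
11. CAS T2 → mem=7 r[T2]=6 [RETRY]
12. CAS T1 → mem=8 r[T1]=7 [OK]
13. LOAD T1 → mem=8 r[T1]=8 [LOAD]
14. CAS T1 → mem=9 r[T1]=8 [OK]
15. LOAD T1 → mem=9 r[T1]=9 [LOAD]
16. LOAD T2 → mem=9 r[T2]=9 [LOAD]
17. CAS T1 → mem=10 r[T1]=9 [OK]
18. CAS T2 → mem=10 r[T2]=9 [RETRY]

T0 = (2, 0)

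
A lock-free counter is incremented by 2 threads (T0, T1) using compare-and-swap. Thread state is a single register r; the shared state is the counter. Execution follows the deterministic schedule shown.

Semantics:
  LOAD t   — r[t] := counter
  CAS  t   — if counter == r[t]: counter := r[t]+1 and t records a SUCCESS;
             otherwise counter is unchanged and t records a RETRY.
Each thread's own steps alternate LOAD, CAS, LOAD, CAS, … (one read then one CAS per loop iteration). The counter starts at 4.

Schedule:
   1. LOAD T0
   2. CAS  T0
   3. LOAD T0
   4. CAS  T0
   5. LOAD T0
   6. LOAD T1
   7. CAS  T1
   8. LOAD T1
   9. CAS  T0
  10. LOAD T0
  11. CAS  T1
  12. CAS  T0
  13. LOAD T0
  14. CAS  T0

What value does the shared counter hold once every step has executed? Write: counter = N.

counter = 9

T0 LOAD — after: cnt=4, r=4 — load
T0 CAS — after: cnt=5, r=4 — ok
T0 LOAD — after: cnt=5, r=5 — load
T0 CAS — after: cnt=6, r=5 — ok
T0 LOAD — after: cnt=6, r=6 — load
T1 LOAD — after: cnt=6, r=6 — load
T1 CAS — after: cnt=7, r=6 — ok
T1 LOAD — after: cnt=7, r=7 — load
T0 CAS — after: cnt=7, r=6 — retry
T0 LOAD — after: cnt=7, r=7 — load
T1 CAS — after: cnt=8, r=7 — ok
T0 CAS — after: cnt=8, r=7 — retry
T0 LOAD — after: cnt=8, r=8 — load
T0 CAS — after: cnt=9, r=8 — ok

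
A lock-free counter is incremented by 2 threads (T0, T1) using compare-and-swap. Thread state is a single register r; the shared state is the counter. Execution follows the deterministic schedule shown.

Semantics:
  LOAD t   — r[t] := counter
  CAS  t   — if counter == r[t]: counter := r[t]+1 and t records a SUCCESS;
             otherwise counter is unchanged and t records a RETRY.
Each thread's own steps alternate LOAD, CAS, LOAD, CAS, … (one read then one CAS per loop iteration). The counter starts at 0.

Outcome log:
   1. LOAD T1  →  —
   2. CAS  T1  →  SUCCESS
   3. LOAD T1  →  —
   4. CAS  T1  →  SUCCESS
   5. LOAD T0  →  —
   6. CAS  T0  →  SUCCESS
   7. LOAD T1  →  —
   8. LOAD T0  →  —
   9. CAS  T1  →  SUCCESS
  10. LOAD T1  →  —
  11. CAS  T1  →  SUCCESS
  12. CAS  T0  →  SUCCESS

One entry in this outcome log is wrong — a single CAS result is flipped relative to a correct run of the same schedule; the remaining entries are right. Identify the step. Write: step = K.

Reference trace:
1. LOAD T1 → mem=0 r[T1]=0 [LOAD]
2. CAS T1 → mem=1 r[T1]=0 [OK]
3. LOAD T1 → mem=1 r[T1]=1 [LOAD]
4. CAS T1 → mem=2 r[T1]=1 [OK]
5. LOAD T0 → mem=2 r[T0]=2 [LOAD]
6. CAS T0 → mem=3 r[T0]=2 [OK]
7. LOAD T1 → mem=3 r[T1]=3 [LOAD]
8. LOAD T0 → mem=3 r[T0]=3 [LOAD]
9. CAS T1 → mem=4 r[T1]=3 [OK]
10. LOAD T1 → mem=4 r[T1]=4 [LOAD]
11. CAS T1 → mem=5 r[T1]=4 [OK]
12. CAS T0 → mem=5 r[T0]=3 [RETRY]
Log disagrees first at step 12.

step = 12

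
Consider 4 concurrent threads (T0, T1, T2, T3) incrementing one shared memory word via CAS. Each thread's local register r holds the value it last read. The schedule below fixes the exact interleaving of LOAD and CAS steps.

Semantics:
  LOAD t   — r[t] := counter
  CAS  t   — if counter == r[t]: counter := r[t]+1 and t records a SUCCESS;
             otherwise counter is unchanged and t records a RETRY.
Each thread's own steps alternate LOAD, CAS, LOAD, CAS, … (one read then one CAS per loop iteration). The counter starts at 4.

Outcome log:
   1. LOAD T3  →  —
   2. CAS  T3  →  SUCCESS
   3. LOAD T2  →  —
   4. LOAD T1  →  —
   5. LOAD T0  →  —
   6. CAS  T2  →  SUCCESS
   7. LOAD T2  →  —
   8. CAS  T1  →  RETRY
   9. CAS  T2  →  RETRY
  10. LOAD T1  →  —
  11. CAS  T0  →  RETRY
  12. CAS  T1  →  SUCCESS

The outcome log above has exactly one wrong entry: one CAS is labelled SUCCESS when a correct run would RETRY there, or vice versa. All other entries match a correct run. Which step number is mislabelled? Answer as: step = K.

step = 9

Reference trace:
step 1: T3 LOAD ⇒ load; ctr=4 reg=4
step 2: T3 CAS ⇒ ok; ctr=5 reg=4
step 3: T2 LOAD ⇒ load; ctr=5 reg=5
step 4: T1 LOAD ⇒ load; ctr=5 reg=5
step 5: T0 LOAD ⇒ load; ctr=5 reg=5
step 6: T2 CAS ⇒ ok; ctr=6 reg=5
step 7: T2 LOAD ⇒ load; ctr=6 reg=6
step 8: T1 CAS ⇒ retry; ctr=6 reg=5
step 9: T2 CAS ⇒ ok; ctr=7 reg=6
step 10: T1 LOAD ⇒ load; ctr=7 reg=7
step 11: T0 CAS ⇒ retry; ctr=7 reg=5
step 12: T1 CAS ⇒ ok; ctr=8 reg=7
Mismatch at 9.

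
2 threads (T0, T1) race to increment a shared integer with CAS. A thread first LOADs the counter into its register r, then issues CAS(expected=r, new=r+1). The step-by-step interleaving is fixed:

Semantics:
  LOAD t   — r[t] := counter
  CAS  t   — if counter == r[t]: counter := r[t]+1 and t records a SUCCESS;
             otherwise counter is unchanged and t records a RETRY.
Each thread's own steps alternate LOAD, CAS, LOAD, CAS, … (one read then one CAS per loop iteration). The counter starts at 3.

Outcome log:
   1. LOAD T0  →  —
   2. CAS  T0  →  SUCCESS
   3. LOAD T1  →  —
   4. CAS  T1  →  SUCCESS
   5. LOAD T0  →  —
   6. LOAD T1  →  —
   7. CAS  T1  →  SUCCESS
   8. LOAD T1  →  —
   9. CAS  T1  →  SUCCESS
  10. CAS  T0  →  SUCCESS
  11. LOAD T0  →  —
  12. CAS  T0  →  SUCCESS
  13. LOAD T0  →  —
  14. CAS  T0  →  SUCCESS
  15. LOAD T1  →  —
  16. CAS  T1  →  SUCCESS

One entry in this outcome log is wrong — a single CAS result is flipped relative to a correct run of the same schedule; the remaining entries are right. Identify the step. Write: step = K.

Reference trace:
step 1: T0 LOAD ⇒ load; ctr=3 reg=3
step 2: T0 CAS ⇒ ok; ctr=4 reg=3
step 3: T1 LOAD ⇒ load; ctr=4 reg=4
step 4: T1 CAS ⇒ ok; ctr=5 reg=4
step 5: T0 LOAD ⇒ load; ctr=5 reg=5
step 6: T1 LOAD ⇒ load; ctr=5 reg=5
step 7: T1 CAS ⇒ ok; ctr=6 reg=5
step 8: T1 LOAD ⇒ load; ctr=6 reg=6
step 9: T1 CAS ⇒ ok; ctr=7 reg=6
step 10: T0 CAS ⇒ retry; ctr=7 reg=5
step 11: T0 LOAD ⇒ load; ctr=7 reg=7
step 12: T0 CAS ⇒ ok; ctr=8 reg=7
step 13: T0 LOAD ⇒ load; ctr=8 reg=8
step 14: T0 CAS ⇒ ok; ctr=9 reg=8
step 15: T1 LOAD ⇒ load; ctr=9 reg=9
step 16: T1 CAS ⇒ ok; ctr=10 reg=9
Flip is step 10.

step = 10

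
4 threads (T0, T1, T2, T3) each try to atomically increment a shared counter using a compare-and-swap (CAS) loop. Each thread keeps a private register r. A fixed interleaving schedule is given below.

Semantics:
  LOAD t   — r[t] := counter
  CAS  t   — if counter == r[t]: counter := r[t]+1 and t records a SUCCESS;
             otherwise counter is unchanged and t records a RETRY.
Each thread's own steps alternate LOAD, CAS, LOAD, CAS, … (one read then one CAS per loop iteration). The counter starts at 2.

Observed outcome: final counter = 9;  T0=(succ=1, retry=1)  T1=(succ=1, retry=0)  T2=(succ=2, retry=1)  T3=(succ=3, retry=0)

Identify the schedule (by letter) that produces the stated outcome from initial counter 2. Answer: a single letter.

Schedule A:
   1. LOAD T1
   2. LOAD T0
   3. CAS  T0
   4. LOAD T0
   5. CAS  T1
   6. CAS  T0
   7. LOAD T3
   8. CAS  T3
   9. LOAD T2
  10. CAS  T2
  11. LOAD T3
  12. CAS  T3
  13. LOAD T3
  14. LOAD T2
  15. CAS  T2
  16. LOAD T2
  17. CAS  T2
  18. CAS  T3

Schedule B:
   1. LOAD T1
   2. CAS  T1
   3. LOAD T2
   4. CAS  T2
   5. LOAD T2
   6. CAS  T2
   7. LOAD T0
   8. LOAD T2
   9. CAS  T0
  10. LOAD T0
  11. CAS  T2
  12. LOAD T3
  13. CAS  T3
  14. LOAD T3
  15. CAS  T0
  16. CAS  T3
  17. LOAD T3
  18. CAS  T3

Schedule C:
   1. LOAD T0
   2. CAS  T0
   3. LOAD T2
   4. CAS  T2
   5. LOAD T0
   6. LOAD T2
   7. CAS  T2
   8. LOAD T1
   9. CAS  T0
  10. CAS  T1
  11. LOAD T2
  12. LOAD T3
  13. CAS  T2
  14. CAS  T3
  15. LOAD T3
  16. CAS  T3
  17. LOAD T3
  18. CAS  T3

B

Run B:
T1 LOAD — after: cnt=2, r=2 — load
T1 CAS — after: cnt=3, r=2 — ok
T2 LOAD — after: cnt=3, r=3 — load
T2 CAS — after: cnt=4, r=3 — ok
T2 LOAD — after: cnt=4, r=4 — load
T2 CAS — after: cnt=5, r=4 — ok
T0 LOAD — after: cnt=5, r=5 — load
T2 LOAD — after: cnt=5, r=5 — load
T0 CAS — after: cnt=6, r=5 — ok
T0 LOAD — after: cnt=6, r=6 — load
T2 CAS — after: cnt=6, r=5 — retry
T3 LOAD — after: cnt=6, r=6 — load
T3 CAS — after: cnt=7, r=6 — ok
T3 LOAD — after: cnt=7, r=7 — load
T0 CAS — after: cnt=7, r=6 — retry
T3 CAS — after: cnt=8, r=7 — ok
T3 LOAD — after: cnt=8, r=8 — load
T3 CAS — after: cnt=9, r=8 — ok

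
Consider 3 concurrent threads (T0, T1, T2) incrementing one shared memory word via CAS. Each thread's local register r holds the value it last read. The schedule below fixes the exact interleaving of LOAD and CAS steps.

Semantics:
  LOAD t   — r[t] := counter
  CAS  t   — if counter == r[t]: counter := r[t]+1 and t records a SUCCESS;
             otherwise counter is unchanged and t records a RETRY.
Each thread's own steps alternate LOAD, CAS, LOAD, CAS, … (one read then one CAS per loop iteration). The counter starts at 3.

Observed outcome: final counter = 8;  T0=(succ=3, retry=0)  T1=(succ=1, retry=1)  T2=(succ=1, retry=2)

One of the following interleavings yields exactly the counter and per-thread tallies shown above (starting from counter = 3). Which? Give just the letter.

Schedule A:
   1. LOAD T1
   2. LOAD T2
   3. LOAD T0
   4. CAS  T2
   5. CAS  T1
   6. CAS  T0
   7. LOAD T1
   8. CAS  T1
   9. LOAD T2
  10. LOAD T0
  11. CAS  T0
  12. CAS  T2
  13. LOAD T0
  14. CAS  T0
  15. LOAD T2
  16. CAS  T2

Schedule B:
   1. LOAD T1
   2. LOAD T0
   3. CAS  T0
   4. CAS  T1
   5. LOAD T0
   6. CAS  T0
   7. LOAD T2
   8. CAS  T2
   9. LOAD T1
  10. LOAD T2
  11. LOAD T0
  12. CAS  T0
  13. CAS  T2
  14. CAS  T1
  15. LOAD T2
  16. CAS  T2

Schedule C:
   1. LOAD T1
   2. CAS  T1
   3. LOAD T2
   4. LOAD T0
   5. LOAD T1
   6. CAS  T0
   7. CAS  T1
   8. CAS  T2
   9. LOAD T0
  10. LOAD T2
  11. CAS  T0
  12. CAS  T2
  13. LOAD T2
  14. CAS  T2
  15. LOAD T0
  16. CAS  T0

Simulating candidate C:
   1) LOAD T1:  M=3  r_T1=3
   2) CAS  T1:  M=4  r_T1=3 ✓
   3) LOAD T2:  M=4  r_T2=4
   4) LOAD T0:  M=4  r_T0=4
   5) LOAD T1:  M=4  r_T1=4
   6) CAS  T0:  M=5  r_T0=4 ✓
   7) CAS  T1:  M=5  r_T1=4 ✗
   8) CAS  T2:  M=5  r_T2=4 ✗
   9) LOAD T0:  M=5  r_T0=5
  10) LOAD T2:  M=5  r_T2=5
  11) CAS  T0:  M=6  r_T0=5 ✓
  12) CAS  T2:  M=6  r_T2=5 ✗
  13) LOAD T2:  M=6  r_T2=6
  14) CAS  T2:  M=7  r_T2=6 ✓
  15) LOAD T0:  M=7  r_T0=7
  16) CAS  T0:  M=8  r_T0=7 ✓

C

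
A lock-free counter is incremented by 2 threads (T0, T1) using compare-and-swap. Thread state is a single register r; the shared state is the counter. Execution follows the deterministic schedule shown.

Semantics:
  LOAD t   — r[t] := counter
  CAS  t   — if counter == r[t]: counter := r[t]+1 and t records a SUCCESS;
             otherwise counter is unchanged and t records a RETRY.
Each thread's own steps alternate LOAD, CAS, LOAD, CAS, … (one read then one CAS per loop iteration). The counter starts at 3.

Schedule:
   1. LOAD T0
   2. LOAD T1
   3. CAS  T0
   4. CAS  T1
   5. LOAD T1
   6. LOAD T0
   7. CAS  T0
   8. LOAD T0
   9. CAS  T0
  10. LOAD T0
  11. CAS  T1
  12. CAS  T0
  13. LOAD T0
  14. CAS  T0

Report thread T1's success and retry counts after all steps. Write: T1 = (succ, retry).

T0 LOAD — after: cnt=3, r=3 — load
T1 LOAD — after: cnt=3, r=3 — load
T0 CAS — after: cnt=4, r=3 — ok
T1 CAS — after: cnt=4, r=3 — retry
T1 LOAD — after: cnt=4, r=4 — load
T0 LOAD — after: cnt=4, r=4 — load
T0 CAS — after: cnt=5, r=4 — ok
T0 LOAD — after: cnt=5, r=5 — load
T0 CAS — after: cnt=6, r=5 — ok
T0 LOAD — after: cnt=6, r=6 — load
T1 CAS — after: cnt=6, r=4 — retry
T0 CAS — after: cnt=7, r=6 — ok
T0 LOAD — after: cnt=7, r=7 — load
T0 CAS — after: cnt=8, r=7 — ok

T1 = (0, 2)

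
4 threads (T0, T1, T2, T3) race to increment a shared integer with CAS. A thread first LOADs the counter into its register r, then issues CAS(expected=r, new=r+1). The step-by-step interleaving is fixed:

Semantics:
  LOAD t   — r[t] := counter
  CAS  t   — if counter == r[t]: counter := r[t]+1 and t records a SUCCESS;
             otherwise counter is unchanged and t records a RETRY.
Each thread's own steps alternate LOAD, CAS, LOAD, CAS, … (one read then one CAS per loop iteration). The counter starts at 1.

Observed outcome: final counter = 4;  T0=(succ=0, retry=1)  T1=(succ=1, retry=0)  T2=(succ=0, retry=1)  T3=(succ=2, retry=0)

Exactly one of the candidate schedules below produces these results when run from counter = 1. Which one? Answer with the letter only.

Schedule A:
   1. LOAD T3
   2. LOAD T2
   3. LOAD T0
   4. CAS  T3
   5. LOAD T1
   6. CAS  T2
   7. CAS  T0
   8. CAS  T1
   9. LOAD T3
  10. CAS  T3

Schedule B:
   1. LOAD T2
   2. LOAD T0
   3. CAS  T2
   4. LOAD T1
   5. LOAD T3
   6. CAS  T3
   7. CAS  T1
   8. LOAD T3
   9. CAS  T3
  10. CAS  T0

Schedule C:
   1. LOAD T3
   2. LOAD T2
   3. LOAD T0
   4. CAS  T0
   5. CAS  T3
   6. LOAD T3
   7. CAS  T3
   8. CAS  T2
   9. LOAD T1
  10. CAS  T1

Tracing schedule A:
#1 T3 reads 1
#2 T2 reads 1
#3 T0 reads 1
#4 T3 CAS(1→2) writes; counter now 2
#5 T1 reads 2
#6 T2 CAS(1→2) fails; counter now 2
#7 T0 CAS(1→2) fails; counter now 2
#8 T1 CAS(2→3) writes; counter now 3
#9 T3 reads 3
#10 T3 CAS(3→4) writes; counter now 4

A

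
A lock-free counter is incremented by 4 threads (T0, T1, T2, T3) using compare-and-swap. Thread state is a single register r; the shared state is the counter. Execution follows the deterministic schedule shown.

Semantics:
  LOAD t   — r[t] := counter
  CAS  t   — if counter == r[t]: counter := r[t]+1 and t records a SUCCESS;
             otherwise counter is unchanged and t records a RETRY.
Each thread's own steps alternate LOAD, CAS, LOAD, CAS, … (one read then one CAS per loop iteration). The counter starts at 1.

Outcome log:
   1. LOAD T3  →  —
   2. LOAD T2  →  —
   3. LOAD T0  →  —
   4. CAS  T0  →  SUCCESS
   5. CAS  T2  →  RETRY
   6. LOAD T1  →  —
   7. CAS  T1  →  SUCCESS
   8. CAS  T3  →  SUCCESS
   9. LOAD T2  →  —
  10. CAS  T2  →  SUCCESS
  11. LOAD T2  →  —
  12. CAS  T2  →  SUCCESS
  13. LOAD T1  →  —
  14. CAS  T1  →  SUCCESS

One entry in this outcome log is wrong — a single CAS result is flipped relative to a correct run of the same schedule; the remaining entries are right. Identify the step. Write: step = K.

Re-executing:
1. LOAD T3 → mem=1 r[T3]=1 [LOAD]
2. LOAD T2 → mem=1 r[T2]=1 [LOAD]
3. LOAD T0 → mem=1 r[T0]=1 [LOAD]
4. CAS T0 → mem=2 r[T0]=1 [OK]
5. CAS T2 → mem=2 r[T2]=1 [RETRY]
6. LOAD T1 → mem=2 r[T1]=2 [LOAD]
7. CAS T1 → mem=3 r[T1]=2 [OK]
8. CAS T3 → mem=3 r[T3]=1 [RETRY]
9. LOAD T2 → mem=3 r[T2]=3 [LOAD]
10. CAS T2 → mem=4 r[T2]=3 [OK]
11. LOAD T2 → mem=4 r[T2]=4 [LOAD]
12. CAS T2 → mem=5 r[T2]=4 [OK]
13. LOAD T1 → mem=5 r[T1]=5 [LOAD]
14. CAS T1 → mem=6 r[T1]=5 [OK]
Mismatch at 8.

step = 8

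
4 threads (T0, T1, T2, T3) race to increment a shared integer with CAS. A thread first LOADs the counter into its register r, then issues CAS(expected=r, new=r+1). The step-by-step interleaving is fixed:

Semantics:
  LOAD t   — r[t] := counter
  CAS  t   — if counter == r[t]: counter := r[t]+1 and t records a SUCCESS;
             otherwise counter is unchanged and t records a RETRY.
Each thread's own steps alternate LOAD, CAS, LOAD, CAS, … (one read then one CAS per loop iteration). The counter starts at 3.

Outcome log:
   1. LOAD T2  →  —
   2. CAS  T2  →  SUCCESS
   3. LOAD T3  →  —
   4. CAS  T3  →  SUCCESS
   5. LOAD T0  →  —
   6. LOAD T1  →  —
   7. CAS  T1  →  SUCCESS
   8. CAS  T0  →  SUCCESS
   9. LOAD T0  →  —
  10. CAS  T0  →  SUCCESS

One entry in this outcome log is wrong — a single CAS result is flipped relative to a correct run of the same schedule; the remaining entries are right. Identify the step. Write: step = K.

step = 8

Correct run:
#1 T2 reads 3
#2 T2 CAS(3→4) writes; counter now 4
#3 T3 reads 4
#4 T3 CAS(4→5) writes; counter now 5
#5 T0 reads 5
#6 T1 reads 5
#7 T1 CAS(5→6) writes; counter now 6
#8 T0 CAS(5→6) fails; counter now 6
#9 T0 reads 6
#10 T0 CAS(6→7) writes; counter now 7
Log disagrees first at step 8.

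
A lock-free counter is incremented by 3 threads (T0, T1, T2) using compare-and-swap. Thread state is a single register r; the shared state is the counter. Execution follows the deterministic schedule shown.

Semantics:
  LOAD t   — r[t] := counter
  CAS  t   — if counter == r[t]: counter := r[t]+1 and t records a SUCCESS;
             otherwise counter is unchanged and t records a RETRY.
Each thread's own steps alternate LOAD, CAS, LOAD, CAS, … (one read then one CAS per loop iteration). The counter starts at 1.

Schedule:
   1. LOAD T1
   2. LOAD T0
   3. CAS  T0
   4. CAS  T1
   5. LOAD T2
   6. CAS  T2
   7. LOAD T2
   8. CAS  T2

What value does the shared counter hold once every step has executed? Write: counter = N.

   1) LOAD T1:  M=1  r_T1=1
   2) LOAD T0:  M=1  r_T0=1
   3) CAS  T0:  M=2  r_T0=1 ✓
   4) CAS  T1:  M=2  r_T1=1 ✗
   5) LOAD T2:  M=2  r_T2=2
   6) CAS  T2:  M=3  r_T2=2 ✓
   7) LOAD T2:  M=3  r_T2=3
   8) CAS  T2:  M=4  r_T2=3 ✓

counter = 4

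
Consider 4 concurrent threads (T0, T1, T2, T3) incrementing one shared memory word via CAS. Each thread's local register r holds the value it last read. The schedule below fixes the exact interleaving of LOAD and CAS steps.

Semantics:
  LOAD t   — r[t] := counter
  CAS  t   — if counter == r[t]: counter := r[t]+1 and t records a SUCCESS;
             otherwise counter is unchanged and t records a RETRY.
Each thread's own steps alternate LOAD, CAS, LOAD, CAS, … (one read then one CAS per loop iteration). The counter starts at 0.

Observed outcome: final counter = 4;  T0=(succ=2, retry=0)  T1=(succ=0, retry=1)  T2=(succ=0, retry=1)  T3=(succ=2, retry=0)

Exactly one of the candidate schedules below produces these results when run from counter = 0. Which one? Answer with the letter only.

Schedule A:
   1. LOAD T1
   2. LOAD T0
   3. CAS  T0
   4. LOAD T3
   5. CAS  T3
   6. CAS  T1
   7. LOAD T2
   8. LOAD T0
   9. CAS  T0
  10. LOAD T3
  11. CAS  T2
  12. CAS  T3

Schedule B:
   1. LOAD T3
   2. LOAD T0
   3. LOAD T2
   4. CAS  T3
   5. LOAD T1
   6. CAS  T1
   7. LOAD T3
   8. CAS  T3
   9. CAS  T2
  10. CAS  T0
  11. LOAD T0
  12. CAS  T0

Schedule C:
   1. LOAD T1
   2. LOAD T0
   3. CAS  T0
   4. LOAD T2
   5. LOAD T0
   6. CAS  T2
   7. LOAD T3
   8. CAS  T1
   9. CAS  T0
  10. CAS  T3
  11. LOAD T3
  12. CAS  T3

A

Simulating candidate A:
#1 T1 reads 0
#2 T0 reads 0
#3 T0 CAS(0→1) writes; counter now 1
#4 T3 reads 1
#5 T3 CAS(1→2) writes; counter now 2
#6 T1 CAS(0→1) fails; counter now 2
#7 T2 reads 2
#8 T0 reads 2
#9 T0 CAS(2→3) writes; counter now 3
#10 T3 reads 3
#11 T2 CAS(2→3) fails; counter now 3
#12 T3 CAS(3→4) writes; counter now 4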